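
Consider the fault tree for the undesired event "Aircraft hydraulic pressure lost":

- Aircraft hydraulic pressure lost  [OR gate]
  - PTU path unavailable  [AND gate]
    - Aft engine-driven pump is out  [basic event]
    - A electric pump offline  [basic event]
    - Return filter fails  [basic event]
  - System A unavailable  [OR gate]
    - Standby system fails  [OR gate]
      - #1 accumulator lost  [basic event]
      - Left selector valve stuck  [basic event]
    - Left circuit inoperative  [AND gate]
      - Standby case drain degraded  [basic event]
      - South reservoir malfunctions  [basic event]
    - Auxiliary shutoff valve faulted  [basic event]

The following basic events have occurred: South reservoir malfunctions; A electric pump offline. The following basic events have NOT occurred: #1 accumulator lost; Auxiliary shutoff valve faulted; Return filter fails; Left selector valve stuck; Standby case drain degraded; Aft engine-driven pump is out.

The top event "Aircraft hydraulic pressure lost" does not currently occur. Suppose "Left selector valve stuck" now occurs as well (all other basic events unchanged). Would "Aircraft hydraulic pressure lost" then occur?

Counterfactual: set "Left selector valve stuck" to occurred.
PTU path unavailable [AND]: Aft engine-driven pump is out=not, A electric pump offline=occurs, Return filter fails=not → not all inputs occur → does not occur.
Standby system fails [OR]: #1 accumulator lost=not, Left selector valve stuck=occurs → at least one input occurs → occurs.
Left circuit inoperative [AND]: Standby case drain degraded=not, South reservoir malfunctions=occurs → not all inputs occur → does not occur.
System A unavailable [OR]: Standby system fails=occurs, Left circuit inoperative=not, Auxiliary shutoff valve faulted=not → at least one input occurs → occurs.
Aircraft hydraulic pressure lost [OR]: PTU path unavailable=not, System A unavailable=occurs → at least one input occurs → occurs.

Yes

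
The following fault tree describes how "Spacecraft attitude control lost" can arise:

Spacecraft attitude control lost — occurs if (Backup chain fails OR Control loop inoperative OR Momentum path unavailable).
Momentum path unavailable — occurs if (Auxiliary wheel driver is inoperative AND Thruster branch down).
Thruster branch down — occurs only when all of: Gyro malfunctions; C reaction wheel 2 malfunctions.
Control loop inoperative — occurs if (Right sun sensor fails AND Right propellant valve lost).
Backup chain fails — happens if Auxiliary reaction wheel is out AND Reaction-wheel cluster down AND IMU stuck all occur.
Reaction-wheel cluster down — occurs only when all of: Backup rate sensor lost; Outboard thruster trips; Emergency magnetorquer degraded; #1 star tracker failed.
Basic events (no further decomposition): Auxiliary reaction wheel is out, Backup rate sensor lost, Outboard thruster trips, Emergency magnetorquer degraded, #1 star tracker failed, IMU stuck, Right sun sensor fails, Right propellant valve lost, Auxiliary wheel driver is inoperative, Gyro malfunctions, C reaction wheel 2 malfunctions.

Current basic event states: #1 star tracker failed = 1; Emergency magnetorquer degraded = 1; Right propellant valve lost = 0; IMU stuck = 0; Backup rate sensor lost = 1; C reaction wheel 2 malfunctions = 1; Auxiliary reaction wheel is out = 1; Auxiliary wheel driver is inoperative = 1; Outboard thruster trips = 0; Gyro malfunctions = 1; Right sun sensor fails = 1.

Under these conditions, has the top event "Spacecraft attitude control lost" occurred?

Yes

Reaction-wheel cluster down [AND]: Backup rate sensor lost=occurs, Outboard thruster trips=not, Emergency magnetorquer degraded=occurs, #1 star tracker failed=occurs → not all inputs occur → does not occur.
Backup chain fails [AND]: Auxiliary reaction wheel is out=occurs, Reaction-wheel cluster down=not, IMU stuck=not → not all inputs occur → does not occur.
Control loop inoperative [AND]: Right sun sensor fails=occurs, Right propellant valve lost=not → not all inputs occur → does not occur.
Thruster branch down [AND]: Gyro malfunctions=occurs, C reaction wheel 2 malfunctions=occurs → all inputs occur → occurs.
Momentum path unavailable [AND]: Auxiliary wheel driver is inoperative=occurs, Thruster branch down=occurs → all inputs occur → occurs.
Spacecraft attitude control lost [OR]: Backup chain fails=not, Control loop inoperative=not, Momentum path unavailable=occurs → at least one input occurs → occurs.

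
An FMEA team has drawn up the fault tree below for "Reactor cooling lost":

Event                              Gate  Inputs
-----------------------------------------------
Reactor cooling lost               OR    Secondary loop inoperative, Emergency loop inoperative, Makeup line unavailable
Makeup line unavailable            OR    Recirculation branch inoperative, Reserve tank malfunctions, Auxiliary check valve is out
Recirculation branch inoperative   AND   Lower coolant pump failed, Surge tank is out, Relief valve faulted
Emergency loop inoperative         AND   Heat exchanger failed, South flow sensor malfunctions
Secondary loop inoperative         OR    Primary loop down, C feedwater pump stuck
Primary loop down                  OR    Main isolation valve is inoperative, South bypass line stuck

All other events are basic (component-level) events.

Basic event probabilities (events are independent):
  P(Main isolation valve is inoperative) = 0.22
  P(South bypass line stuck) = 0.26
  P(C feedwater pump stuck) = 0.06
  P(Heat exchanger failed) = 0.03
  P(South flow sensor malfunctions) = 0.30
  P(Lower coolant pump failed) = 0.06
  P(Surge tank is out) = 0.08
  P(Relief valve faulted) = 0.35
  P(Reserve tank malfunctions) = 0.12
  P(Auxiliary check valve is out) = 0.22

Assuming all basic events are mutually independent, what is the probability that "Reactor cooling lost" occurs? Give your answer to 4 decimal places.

P(Primary loop down) [OR] = 1 − (1−0.22) × (1−0.26) = 0.422800
P(Secondary loop inoperative) [OR] = 1 − (1−0.422800) × (1−0.06) = 0.457432
P(Emergency loop inoperative) [AND] = 0.03 × 0.30 = 0.009000
P(Recirculation branch inoperative) [AND] = 0.06 × 0.08 × 0.35 = 0.001680
P(Makeup line unavailable) [OR] = 1 − (1−0.001680) × (1−0.12) × (1−0.22) = 0.314753
P(Reactor cooling lost) [OR] = 1 − (1−0.457432) × (1−0.009000) × (1−0.314753) = 0.631553
Rounded to 4 decimal places: P(Reactor cooling lost) ≈ 0.6316.

0.6316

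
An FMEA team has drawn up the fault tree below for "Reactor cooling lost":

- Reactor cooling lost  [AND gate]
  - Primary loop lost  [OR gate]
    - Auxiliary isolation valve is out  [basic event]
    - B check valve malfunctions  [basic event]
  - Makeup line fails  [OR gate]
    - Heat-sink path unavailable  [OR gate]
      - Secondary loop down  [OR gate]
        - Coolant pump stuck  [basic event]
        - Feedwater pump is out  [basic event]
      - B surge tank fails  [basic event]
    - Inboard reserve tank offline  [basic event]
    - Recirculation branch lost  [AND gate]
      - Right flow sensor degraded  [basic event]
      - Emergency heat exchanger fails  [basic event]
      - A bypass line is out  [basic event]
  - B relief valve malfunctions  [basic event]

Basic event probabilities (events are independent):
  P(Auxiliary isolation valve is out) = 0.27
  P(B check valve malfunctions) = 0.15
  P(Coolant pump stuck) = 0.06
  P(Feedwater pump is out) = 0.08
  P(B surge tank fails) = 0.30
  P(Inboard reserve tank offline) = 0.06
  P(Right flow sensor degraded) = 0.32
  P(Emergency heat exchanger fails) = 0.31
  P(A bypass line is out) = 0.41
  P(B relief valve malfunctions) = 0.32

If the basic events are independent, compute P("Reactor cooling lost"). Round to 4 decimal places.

P(Primary loop lost) [OR] = 1 − (1−0.27) × (1−0.15) = 0.379500
P(Secondary loop down) [OR] = 1 − (1−0.06) × (1−0.08) = 0.135200
P(Heat-sink path unavailable) [OR] = 1 − (1−0.135200) × (1−0.30) = 0.394640
P(Recirculation branch lost) [AND] = 0.32 × 0.31 × 0.41 = 0.040672
P(Makeup line fails) [OR] = 1 − (1−0.394640) × (1−0.06) × (1−0.040672) = 0.454106
P(Reactor cooling lost) [AND] = 0.379500 × 0.454106 × 0.32 = 0.055147
Rounded to 4 decimal places: P(Reactor cooling lost) ≈ 0.0551.

0.0551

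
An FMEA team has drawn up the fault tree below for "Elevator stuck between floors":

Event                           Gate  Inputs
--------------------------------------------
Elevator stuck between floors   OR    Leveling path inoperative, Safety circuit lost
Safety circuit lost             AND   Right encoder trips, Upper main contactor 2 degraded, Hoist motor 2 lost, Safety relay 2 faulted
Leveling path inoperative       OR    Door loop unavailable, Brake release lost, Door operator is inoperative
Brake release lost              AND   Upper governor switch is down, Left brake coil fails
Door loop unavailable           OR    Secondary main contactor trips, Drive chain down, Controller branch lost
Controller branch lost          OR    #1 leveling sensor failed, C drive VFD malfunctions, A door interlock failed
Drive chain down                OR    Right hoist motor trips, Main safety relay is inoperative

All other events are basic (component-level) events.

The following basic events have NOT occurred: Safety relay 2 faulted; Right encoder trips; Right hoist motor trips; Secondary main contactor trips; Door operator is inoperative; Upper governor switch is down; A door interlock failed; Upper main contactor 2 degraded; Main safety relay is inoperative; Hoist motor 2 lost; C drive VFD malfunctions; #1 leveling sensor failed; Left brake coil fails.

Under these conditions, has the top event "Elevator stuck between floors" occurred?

Drive chain down [OR]: Right hoist motor trips=not, Main safety relay is inoperative=not → no input occurs → does not occur.
Controller branch lost [OR]: #1 leveling sensor failed=not, C drive VFD malfunctions=not, A door interlock failed=not → no input occurs → does not occur.
Door loop unavailable [OR]: Secondary main contactor trips=not, Drive chain down=not, Controller branch lost=not → no input occurs → does not occur.
Brake release lost [AND]: Upper governor switch is down=not, Left brake coil fails=not → not all inputs occur → does not occur.
Leveling path inoperative [OR]: Door loop unavailable=not, Brake release lost=not, Door operator is inoperative=not → no input occurs → does not occur.
Safety circuit lost [AND]: Right encoder trips=not, Upper main contactor 2 degraded=not, Hoist motor 2 lost=not, Safety relay 2 faulted=not → not all inputs occur → does not occur.
Elevator stuck between floors [OR]: Leveling path inoperative=not, Safety circuit lost=not → no input occurs → does not occur.

No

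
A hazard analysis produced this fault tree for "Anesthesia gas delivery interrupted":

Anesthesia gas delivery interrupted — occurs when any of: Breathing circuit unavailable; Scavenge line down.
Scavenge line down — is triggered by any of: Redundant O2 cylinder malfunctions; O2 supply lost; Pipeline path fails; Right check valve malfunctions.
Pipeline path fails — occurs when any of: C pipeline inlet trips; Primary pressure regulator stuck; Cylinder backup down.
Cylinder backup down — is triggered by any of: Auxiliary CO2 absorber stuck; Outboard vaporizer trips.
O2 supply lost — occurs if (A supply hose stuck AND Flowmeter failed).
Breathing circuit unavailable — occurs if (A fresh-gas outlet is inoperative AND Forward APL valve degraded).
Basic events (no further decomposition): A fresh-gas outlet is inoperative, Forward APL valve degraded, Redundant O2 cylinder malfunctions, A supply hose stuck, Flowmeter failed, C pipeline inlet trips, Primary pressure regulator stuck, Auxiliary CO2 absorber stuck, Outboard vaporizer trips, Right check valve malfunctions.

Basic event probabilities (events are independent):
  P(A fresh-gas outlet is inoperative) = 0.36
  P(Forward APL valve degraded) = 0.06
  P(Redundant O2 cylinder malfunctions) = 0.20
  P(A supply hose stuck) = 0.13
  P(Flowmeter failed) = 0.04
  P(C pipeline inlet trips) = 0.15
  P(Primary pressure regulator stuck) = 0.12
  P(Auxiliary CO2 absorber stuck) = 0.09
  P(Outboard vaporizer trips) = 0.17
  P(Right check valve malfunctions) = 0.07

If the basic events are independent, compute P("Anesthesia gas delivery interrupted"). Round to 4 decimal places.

P(Breathing circuit unavailable) [AND] = 0.36 × 0.06 = 0.021600
P(O2 supply lost) [AND] = 0.13 × 0.04 = 0.005200
P(Cylinder backup down) [OR] = 1 − (1−0.09) × (1−0.17) = 0.244700
P(Pipeline path fails) [OR] = 1 − (1−0.15) × (1−0.12) × (1−0.244700) = 0.435036
P(Scavenge line down) [OR] = 1 − (1−0.20) × (1−0.005200) × (1−0.435036) × (1−0.07) = 0.581853
P(Anesthesia gas delivery interrupted) [OR] = 1 − (1−0.021600) × (1−0.581853) = 0.590885
Rounded to 4 decimal places: P(Anesthesia gas delivery interrupted) ≈ 0.5909.

0.5909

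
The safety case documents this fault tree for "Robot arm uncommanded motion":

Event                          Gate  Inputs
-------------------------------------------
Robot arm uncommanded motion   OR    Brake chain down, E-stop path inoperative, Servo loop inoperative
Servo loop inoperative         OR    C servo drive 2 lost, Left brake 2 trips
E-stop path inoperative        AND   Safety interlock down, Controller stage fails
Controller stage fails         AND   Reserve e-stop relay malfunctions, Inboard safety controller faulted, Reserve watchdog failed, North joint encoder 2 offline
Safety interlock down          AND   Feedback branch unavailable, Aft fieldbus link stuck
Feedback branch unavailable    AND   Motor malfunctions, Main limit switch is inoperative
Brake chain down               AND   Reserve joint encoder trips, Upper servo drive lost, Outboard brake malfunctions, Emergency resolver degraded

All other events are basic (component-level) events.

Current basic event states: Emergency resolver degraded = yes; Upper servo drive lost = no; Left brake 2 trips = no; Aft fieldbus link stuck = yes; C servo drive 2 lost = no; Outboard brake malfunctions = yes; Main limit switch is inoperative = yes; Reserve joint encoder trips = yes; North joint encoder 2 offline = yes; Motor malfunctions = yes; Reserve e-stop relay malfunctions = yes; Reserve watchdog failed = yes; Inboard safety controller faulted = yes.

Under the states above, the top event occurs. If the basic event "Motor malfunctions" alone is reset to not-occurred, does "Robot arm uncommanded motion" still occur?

No

Counterfactual: set "Motor malfunctions" to not occurred.
Brake chain down [AND]: Reserve joint encoder trips=occurs, Upper servo drive lost=not, Outboard brake malfunctions=occurs, Emergency resolver degraded=occurs → not all inputs occur → does not occur.
Feedback branch unavailable [AND]: Motor malfunctions=not, Main limit switch is inoperative=occurs → not all inputs occur → does not occur.
Safety interlock down [AND]: Feedback branch unavailable=not, Aft fieldbus link stuck=occurs → not all inputs occur → does not occur.
Controller stage fails [AND]: Reserve e-stop relay malfunctions=occurs, Inboard safety controller faulted=occurs, Reserve watchdog failed=occurs, North joint encoder 2 offline=occurs → all inputs occur → occurs.
E-stop path inoperative [AND]: Safety interlock down=not, Controller stage fails=occurs → not all inputs occur → does not occur.
Servo loop inoperative [OR]: C servo drive 2 lost=not, Left brake 2 trips=not → no input occurs → does not occur.
Robot arm uncommanded motion [OR]: Brake chain down=not, E-stop path inoperative=not, Servo loop inoperative=not → no input occurs → does not occur.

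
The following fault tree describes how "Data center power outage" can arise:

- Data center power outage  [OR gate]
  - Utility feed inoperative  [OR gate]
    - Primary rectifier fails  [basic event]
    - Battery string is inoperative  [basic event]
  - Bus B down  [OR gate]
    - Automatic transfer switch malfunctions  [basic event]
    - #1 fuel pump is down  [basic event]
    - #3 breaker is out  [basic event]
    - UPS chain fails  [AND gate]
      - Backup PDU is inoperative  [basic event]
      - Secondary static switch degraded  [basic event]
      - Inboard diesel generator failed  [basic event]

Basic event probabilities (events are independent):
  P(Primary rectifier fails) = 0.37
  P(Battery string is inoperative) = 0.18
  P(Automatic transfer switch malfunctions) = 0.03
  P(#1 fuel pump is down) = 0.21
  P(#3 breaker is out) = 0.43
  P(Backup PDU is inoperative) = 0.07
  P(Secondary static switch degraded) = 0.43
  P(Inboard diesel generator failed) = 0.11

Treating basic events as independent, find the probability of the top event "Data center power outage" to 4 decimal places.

0.7751

P(Utility feed inoperative) [OR] = 1 − (1−0.37) × (1−0.18) = 0.483400
P(UPS chain fails) [AND] = 0.07 × 0.43 × 0.11 = 0.003311
P(Bus B down) [OR] = 1 − (1−0.03) × (1−0.21) × (1−0.43) × (1−0.003311) = 0.564655
P(Data center power outage) [OR] = 1 − (1−0.483400) × (1−0.564655) = 0.775101
Rounded to 4 decimal places: P(Data center power outage) ≈ 0.7751.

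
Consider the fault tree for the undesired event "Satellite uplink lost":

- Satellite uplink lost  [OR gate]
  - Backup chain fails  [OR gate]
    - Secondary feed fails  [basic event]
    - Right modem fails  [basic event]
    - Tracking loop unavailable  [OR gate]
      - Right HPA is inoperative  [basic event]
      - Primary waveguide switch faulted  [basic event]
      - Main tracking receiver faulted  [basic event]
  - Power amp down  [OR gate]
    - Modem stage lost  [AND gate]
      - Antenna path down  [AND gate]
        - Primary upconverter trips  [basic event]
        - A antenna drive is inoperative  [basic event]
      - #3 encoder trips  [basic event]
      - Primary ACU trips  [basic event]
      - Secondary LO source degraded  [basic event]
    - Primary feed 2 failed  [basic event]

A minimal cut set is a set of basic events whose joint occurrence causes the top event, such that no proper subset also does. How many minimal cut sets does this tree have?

Tracking loop unavailable [OR]: union of children's cut sets → 3 cut set(s).
Backup chain fails [OR]: union of children's cut sets → 5 cut set(s).
Antenna path down [AND]: one cut set from each child combined → 1 × 1 = 1 cut set(s).
Modem stage lost [AND]: one cut set from each child combined → 1 × 1 × 1 × 1 = 1 cut set(s).
Power amp down [OR]: union of children's cut sets → 2 cut set(s).
Satellite uplink lost [OR]: union of children's cut sets → 7 cut set(s).
Minimal cut sets: {Secondary feed fails}; {Right modem fails}; {Right HPA is inoperative}; {Primary waveguide switch faulted}; {Main tracking receiver faulted}; {#3 encoder trips, A antenna drive is inoperative, Primary ACU trips, Primary upconverter trips, Secondary LO source degraded}; {Primary feed 2 failed}.

7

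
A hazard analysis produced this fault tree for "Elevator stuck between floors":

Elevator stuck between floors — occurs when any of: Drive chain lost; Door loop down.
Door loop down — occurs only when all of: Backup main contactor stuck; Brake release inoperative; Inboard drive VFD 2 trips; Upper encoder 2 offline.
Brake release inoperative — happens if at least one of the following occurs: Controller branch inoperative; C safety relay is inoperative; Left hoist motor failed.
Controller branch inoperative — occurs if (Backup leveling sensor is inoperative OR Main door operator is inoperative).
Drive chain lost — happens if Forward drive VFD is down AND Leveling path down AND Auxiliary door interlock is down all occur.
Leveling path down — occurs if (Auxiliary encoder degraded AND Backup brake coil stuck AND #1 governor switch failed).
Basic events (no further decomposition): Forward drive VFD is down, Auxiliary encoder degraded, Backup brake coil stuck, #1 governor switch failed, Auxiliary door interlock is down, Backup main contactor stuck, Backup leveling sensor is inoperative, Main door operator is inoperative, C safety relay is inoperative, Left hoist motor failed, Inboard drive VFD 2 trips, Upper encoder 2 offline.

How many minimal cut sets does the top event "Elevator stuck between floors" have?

5

Leveling path down [AND]: one cut set from each child combined → 1 × 1 × 1 = 1 cut set(s).
Drive chain lost [AND]: one cut set from each child combined → 1 × 1 × 1 = 1 cut set(s).
Controller branch inoperative [OR]: union of children's cut sets → 2 cut set(s).
Brake release inoperative [OR]: union of children's cut sets → 4 cut set(s).
Door loop down [AND]: one cut set from each child combined → 1 × 4 × 1 × 1 = 4 cut set(s).
Elevator stuck between floors [OR]: union of children's cut sets → 5 cut set(s).
Minimal cut sets: {#1 governor switch failed, Auxiliary door interlock is down, Auxiliary encoder degraded, Backup brake coil stuck, Forward drive VFD is down}; {Backup leveling sensor is inoperative, Backup main contactor stuck, Inboard drive VFD 2 trips, Upper encoder 2 offline}; {Backup main contactor stuck, Inboard drive VFD 2 trips, Main door operator is inoperative, Upper encoder 2 offline}; {Backup main contactor stuck, C safety relay is inoperative, Inboard drive VFD 2 trips, Upper encoder 2 offline}; {Backup main contactor stuck, Inboard drive VFD 2 trips, Left hoist motor failed, Upper encoder 2 offline}.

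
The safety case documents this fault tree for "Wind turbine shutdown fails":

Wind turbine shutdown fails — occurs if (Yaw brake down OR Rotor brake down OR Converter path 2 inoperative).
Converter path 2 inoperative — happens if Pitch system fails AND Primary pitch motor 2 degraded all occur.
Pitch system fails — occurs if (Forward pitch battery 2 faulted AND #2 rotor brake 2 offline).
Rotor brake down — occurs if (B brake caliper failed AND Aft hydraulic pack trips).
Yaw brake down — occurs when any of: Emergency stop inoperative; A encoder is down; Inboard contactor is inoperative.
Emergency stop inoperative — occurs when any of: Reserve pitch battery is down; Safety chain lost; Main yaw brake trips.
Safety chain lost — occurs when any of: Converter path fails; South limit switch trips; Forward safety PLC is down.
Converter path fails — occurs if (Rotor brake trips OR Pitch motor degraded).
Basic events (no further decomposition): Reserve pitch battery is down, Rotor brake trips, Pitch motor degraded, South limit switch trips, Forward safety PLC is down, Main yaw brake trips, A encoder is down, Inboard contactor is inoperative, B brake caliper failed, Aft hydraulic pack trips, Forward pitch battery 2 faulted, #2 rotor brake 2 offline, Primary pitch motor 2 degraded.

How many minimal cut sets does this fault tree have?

Converter path fails [OR]: union of children's cut sets → 2 cut set(s).
Safety chain lost [OR]: union of children's cut sets → 4 cut set(s).
Emergency stop inoperative [OR]: union of children's cut sets → 6 cut set(s).
Yaw brake down [OR]: union of children's cut sets → 8 cut set(s).
Rotor brake down [AND]: one cut set from each child combined → 1 × 1 = 1 cut set(s).
Pitch system fails [AND]: one cut set from each child combined → 1 × 1 = 1 cut set(s).
Converter path 2 inoperative [AND]: one cut set from each child combined → 1 × 1 = 1 cut set(s).
Wind turbine shutdown fails [OR]: union of children's cut sets → 10 cut set(s).
Minimal cut sets: {Reserve pitch battery is down}; {Rotor brake trips}; {Pitch motor degraded}; {South limit switch trips}; {Forward safety PLC is down}; {Main yaw brake trips}; {A encoder is down}; {Inboard contactor is inoperative}; {Aft hydraulic pack trips, B brake caliper failed}; {#2 rotor brake 2 offline, Forward pitch battery 2 faulted, Primary pitch motor 2 degraded}.

10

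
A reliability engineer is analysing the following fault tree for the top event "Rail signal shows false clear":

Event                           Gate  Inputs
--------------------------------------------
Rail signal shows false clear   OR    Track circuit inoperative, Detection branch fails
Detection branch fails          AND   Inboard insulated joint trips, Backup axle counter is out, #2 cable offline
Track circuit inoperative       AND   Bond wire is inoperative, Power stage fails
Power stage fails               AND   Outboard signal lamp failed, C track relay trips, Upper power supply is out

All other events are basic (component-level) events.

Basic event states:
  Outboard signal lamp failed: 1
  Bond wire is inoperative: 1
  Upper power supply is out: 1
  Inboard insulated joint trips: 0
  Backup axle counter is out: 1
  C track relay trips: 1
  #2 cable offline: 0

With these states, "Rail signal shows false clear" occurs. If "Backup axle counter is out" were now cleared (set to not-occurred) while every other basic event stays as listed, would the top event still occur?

Yes

Counterfactual: set "Backup axle counter is out" to not occurred.
Power stage fails [AND]: Outboard signal lamp failed=occurs, C track relay trips=occurs, Upper power supply is out=occurs → all inputs occur → occurs.
Track circuit inoperative [AND]: Bond wire is inoperative=occurs, Power stage fails=occurs → all inputs occur → occurs.
Detection branch fails [AND]: Inboard insulated joint trips=not, Backup axle counter is out=not, #2 cable offline=not → not all inputs occur → does not occur.
Rail signal shows false clear [OR]: Track circuit inoperative=occurs, Detection branch fails=not → at least one input occurs → occurs.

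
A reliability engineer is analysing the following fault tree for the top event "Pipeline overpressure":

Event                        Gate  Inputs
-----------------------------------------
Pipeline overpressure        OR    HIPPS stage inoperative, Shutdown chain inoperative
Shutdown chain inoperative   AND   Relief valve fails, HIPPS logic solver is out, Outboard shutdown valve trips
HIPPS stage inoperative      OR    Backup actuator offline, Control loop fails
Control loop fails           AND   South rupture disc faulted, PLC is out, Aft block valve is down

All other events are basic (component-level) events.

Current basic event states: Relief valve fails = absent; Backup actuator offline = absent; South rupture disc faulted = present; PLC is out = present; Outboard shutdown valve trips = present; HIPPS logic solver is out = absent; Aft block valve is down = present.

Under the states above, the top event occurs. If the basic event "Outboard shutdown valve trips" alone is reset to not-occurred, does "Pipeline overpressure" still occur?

Yes

Counterfactual: set "Outboard shutdown valve trips" to not occurred.
Control loop fails [AND]: South rupture disc faulted=occurs, PLC is out=occurs, Aft block valve is down=occurs → all inputs occur → occurs.
HIPPS stage inoperative [OR]: Backup actuator offline=not, Control loop fails=occurs → at least one input occurs → occurs.
Shutdown chain inoperative [AND]: Relief valve fails=not, HIPPS logic solver is out=not, Outboard shutdown valve trips=not → not all inputs occur → does not occur.
Pipeline overpressure [OR]: HIPPS stage inoperative=occurs, Shutdown chain inoperative=not → at least one input occurs → occurs.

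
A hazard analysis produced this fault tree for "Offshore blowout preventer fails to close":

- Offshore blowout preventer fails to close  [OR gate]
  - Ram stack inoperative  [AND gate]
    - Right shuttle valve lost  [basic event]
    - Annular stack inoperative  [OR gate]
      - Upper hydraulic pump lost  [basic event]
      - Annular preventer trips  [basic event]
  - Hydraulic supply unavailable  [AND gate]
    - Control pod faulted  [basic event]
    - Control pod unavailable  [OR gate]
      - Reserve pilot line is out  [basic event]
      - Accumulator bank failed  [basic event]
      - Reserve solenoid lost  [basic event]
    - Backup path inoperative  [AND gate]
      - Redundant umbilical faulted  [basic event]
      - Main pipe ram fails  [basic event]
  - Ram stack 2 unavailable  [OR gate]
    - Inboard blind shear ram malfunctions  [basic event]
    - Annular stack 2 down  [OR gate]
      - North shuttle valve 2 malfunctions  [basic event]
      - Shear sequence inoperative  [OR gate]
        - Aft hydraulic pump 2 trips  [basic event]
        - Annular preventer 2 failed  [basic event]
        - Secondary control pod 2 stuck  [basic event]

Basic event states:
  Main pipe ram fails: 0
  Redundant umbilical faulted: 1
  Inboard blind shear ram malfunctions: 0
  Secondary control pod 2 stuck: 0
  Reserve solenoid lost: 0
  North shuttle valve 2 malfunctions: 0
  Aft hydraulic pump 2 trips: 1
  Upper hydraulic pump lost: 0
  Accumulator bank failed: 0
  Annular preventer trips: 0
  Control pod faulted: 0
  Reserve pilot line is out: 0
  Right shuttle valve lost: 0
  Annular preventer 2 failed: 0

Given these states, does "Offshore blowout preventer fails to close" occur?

Annular stack inoperative [OR]: Upper hydraulic pump lost=not, Annular preventer trips=not → no input occurs → does not occur.
Ram stack inoperative [AND]: Right shuttle valve lost=not, Annular stack inoperative=not → not all inputs occur → does not occur.
Control pod unavailable [OR]: Reserve pilot line is out=not, Accumulator bank failed=not, Reserve solenoid lost=not → no input occurs → does not occur.
Backup path inoperative [AND]: Redundant umbilical faulted=occurs, Main pipe ram fails=not → not all inputs occur → does not occur.
Hydraulic supply unavailable [AND]: Control pod faulted=not, Control pod unavailable=not, Backup path inoperative=not → not all inputs occur → does not occur.
Shear sequence inoperative [OR]: Aft hydraulic pump 2 trips=occurs, Annular preventer 2 failed=not, Secondary control pod 2 stuck=not → at least one input occurs → occurs.
Annular stack 2 down [OR]: North shuttle valve 2 malfunctions=not, Shear sequence inoperative=occurs → at least one input occurs → occurs.
Ram stack 2 unavailable [OR]: Inboard blind shear ram malfunctions=not, Annular stack 2 down=occurs → at least one input occurs → occurs.
Offshore blowout preventer fails to close [OR]: Ram stack inoperative=not, Hydraulic supply unavailable=not, Ram stack 2 unavailable=occurs → at least one input occurs → occurs.

Yes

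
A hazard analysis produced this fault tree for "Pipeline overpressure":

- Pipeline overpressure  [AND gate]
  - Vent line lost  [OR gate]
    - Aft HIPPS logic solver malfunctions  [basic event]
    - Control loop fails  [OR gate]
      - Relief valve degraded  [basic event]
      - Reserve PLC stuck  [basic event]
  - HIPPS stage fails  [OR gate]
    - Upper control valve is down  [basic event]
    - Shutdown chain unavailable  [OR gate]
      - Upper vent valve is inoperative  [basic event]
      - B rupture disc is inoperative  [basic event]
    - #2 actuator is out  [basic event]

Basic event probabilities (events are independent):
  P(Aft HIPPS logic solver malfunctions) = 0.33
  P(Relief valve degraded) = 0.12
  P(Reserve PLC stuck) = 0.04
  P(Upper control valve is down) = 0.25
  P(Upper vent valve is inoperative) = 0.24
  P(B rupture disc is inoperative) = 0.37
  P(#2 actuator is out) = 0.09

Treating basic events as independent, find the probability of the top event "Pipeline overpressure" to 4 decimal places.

0.2922

P(Control loop fails) [OR] = 1 − (1−0.12) × (1−0.04) = 0.155200
P(Vent line lost) [OR] = 1 − (1−0.33) × (1−0.155200) = 0.433984
P(Shutdown chain unavailable) [OR] = 1 − (1−0.24) × (1−0.37) = 0.521200
P(HIPPS stage fails) [OR] = 1 − (1−0.25) × (1−0.521200) × (1−0.09) = 0.673219
P(Pipeline overpressure) [AND] = 0.433984 × 0.673219 = 0.292166
Rounded to 4 decimal places: P(Pipeline overpressure) ≈ 0.2922.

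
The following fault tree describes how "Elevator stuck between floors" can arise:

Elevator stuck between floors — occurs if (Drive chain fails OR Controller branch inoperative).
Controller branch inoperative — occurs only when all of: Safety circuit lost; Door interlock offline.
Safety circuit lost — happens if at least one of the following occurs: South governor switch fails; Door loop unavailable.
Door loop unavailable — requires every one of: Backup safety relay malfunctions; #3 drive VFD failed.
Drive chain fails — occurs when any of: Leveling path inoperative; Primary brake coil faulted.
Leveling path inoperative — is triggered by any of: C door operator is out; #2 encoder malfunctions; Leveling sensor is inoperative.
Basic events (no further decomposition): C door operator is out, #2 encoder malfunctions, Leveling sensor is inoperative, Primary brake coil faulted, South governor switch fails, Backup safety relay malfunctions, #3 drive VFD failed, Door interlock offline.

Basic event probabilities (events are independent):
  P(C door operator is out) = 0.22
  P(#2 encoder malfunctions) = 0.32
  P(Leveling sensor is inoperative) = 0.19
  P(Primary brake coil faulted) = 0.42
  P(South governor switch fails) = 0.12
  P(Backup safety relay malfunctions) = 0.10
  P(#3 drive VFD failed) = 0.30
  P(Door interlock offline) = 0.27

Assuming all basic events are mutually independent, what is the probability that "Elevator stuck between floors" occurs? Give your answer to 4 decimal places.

P(Leveling path inoperative) [OR] = 1 − (1−0.22) × (1−0.32) × (1−0.19) = 0.570376
P(Drive chain fails) [OR] = 1 − (1−0.570376) × (1−0.42) = 0.750818
P(Door loop unavailable) [AND] = 0.10 × 0.30 = 0.030000
P(Safety circuit lost) [OR] = 1 − (1−0.12) × (1−0.030000) = 0.146400
P(Controller branch inoperative) [AND] = 0.146400 × 0.27 = 0.039528
P(Elevator stuck between floors) [OR] = 1 − (1−0.750818) × (1−0.039528) = 0.760668
Rounded to 4 decimal places: P(Elevator stuck between floors) ≈ 0.7607.

0.7607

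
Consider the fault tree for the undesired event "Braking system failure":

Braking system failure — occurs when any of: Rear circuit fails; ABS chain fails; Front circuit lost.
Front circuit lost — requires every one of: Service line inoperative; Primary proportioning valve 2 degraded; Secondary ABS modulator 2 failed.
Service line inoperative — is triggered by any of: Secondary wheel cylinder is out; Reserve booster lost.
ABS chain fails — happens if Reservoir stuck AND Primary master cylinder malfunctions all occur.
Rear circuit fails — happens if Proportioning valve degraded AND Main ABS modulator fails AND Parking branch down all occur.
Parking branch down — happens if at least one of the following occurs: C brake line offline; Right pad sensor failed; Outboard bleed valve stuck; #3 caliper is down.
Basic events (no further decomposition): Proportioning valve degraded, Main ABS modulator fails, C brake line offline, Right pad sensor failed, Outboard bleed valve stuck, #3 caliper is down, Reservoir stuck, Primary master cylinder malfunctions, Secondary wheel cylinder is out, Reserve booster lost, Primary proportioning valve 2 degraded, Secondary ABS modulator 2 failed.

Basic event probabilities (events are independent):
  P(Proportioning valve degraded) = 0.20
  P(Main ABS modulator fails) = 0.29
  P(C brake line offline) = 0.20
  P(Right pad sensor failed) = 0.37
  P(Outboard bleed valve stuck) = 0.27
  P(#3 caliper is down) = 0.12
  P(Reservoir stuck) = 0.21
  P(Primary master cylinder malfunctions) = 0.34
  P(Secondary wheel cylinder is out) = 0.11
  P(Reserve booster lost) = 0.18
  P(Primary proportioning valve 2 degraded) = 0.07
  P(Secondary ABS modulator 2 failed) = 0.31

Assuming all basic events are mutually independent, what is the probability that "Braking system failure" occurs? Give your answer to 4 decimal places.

P(Parking branch down) [OR] = 1 − (1−0.20) × (1−0.37) × (1−0.27) × (1−0.12) = 0.676230
P(Rear circuit fails) [AND] = 0.20 × 0.29 × 0.676230 = 0.039221
P(ABS chain fails) [AND] = 0.21 × 0.34 = 0.071400
P(Service line inoperative) [OR] = 1 − (1−0.11) × (1−0.18) = 0.270200
P(Front circuit lost) [AND] = 0.270200 × 0.07 × 0.31 = 0.005863
P(Braking system failure) [OR] = 1 − (1−0.039221) × (1−0.071400) × (1−0.005863) = 0.113051
Rounded to 4 decimal places: P(Braking system failure) ≈ 0.1131.

0.1131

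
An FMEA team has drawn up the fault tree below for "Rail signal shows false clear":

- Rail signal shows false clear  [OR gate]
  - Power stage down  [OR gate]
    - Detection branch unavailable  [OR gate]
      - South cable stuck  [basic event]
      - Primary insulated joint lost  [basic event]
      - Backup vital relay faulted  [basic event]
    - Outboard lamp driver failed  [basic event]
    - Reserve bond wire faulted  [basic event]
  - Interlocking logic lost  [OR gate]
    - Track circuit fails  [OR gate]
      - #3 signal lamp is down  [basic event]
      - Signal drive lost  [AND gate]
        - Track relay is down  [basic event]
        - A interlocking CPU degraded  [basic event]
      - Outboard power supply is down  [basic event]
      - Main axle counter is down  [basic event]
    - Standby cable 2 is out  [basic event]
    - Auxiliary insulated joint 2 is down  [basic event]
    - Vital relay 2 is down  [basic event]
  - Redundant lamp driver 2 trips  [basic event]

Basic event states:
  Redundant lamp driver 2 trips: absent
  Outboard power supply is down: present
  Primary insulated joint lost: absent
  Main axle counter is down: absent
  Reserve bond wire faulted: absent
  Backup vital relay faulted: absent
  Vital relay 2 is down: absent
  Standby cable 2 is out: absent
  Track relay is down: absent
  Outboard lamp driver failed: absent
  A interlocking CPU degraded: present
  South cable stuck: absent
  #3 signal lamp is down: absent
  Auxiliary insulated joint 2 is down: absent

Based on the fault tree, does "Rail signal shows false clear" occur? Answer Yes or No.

Yes

Detection branch unavailable [OR]: South cable stuck=not, Primary insulated joint lost=not, Backup vital relay faulted=not → no input occurs → does not occur.
Power stage down [OR]: Detection branch unavailable=not, Outboard lamp driver failed=not, Reserve bond wire faulted=not → no input occurs → does not occur.
Signal drive lost [AND]: Track relay is down=not, A interlocking CPU degraded=occurs → not all inputs occur → does not occur.
Track circuit fails [OR]: #3 signal lamp is down=not, Signal drive lost=not, Outboard power supply is down=occurs, Main axle counter is down=not → at least one input occurs → occurs.
Interlocking logic lost [OR]: Track circuit fails=occurs, Standby cable 2 is out=not, Auxiliary insulated joint 2 is down=not, Vital relay 2 is down=not → at least one input occurs → occurs.
Rail signal shows false clear [OR]: Power stage down=not, Interlocking logic lost=occurs, Redundant lamp driver 2 trips=not → at least one input occurs → occurs.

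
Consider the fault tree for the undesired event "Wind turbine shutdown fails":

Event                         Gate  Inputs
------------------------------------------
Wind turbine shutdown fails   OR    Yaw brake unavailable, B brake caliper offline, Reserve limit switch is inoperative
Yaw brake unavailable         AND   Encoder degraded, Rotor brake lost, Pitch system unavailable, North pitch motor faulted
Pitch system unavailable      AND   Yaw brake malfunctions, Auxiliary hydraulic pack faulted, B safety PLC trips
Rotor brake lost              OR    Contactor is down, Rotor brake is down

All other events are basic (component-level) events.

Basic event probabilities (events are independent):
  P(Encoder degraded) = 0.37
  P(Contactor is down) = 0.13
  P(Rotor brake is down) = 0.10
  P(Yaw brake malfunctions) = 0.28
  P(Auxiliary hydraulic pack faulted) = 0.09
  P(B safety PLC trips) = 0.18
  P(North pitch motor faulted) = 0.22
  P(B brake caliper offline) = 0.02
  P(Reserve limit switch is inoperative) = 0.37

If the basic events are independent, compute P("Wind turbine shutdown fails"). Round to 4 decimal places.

P(Rotor brake lost) [OR] = 1 − (1−0.13) × (1−0.10) = 0.217000
P(Pitch system unavailable) [AND] = 0.28 × 0.09 × 0.18 = 0.004536
P(Yaw brake unavailable) [AND] = 0.37 × 0.217000 × 0.004536 × 0.22 = 0.000080
P(Wind turbine shutdown fails) [OR] = 1 − (1−0.000080) × (1−0.02) × (1−0.37) = 0.382649
Rounded to 4 decimal places: P(Wind turbine shutdown fails) ≈ 0.3826.

0.3826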